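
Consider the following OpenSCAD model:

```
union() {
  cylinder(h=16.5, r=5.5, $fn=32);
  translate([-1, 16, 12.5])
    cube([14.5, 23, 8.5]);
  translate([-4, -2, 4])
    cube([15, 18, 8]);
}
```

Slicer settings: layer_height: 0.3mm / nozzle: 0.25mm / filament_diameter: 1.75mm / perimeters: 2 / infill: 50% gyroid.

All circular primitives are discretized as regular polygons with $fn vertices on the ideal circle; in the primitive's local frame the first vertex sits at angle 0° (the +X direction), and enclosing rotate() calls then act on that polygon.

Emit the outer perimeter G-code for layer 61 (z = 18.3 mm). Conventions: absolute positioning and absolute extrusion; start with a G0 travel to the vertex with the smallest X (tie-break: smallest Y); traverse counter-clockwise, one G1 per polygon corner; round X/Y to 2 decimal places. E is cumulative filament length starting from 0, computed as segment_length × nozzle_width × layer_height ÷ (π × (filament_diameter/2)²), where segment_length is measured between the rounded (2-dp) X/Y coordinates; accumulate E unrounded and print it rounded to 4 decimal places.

G0 X-1.00 Y16.00 Z18.30
G1 X13.50 Y16.00 E0.4521
G1 X13.50 Y39.00 E1.1693
G1 X-1.00 Y39.00 E1.6214
G1 X-1.00 Y16.00 E2.3386

At z = 18.3 mm: the cylinder is absent (z outside [0, 16.5]); the 14.5×23 cube at (-1, 16) contributes its full rectangle; the cube at (-4, -2) is not intersected at this z (z outside [4, 12]); Combining (union): only the 14.5×23 cube at (-1, 16) is present, so the union is just that shape — 1 connected region. The outline is a single polygon with 4 vertices. Extrusion per mm of travel: 0.25 × 0.3 / (π × 0.875²) = 0.031181. Accumulating E over each segment gives final E = 2.3386.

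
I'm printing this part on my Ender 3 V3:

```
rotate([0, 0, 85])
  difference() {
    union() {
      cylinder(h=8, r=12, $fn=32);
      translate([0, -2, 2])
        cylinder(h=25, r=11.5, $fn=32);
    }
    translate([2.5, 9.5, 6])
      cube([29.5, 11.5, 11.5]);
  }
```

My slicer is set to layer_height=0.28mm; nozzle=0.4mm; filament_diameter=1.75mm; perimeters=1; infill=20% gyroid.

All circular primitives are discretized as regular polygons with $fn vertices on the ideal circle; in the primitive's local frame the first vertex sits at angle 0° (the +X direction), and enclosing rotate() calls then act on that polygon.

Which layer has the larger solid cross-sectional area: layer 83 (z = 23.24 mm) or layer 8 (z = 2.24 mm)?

layer 8 (z = 2.24 mm)

Layer 83 (z = 23.24): the cylinder does not reach this height (z outside [0, 8]); the r=11.5 cylinder at (0, -2) contributes a regular 32-gon of circumradius 11.5 (area = (32/2)·11.500²·sin(360°/32) = 412.81 mm²); Combining (union): only the r=11.5 cylinder at (0, -2) is present, so the union is just that shape — area = 412.81 mm²; the cube at (2.5, 9.5) is absent (z outside [6, 17.5]); Taking the first minus the rest: none of the subtracted shapes is present at this height, so the result so far is unchanged — area = 412.81 mm²; (rotated 85° about Z; rotation is an isometry so areas/perimeters/island counts are preserved). So its area = 412.81 mm². Layer 8 (z = 2.24): the r=12 cylinder contributes a regular 32-gon of circumradius 12 (area = (32/2)·12.000²·sin(360°/32) = 449.49 mm²); the r=11.5 cylinder at (0, -2) contributes a regular 32-gon of circumradius 11.5 (area = (32/2)·11.500²·sin(360°/32) = 412.81 mm²); Taking the union: the regions partially overlap — summed areas 862.30 mm² minus the doubly-counted overlap 382.89 mm² gives 479.41 mm² — area = 479.41 mm²; the cube at (2.5, 9.5) is absent (z outside [6, 17.5]); Taking the first minus the rest: none of the subtracted shapes is present at this height, so the result so far is unchanged — area = 479.41 mm²; (whole slice rotated 85° about Z — lengths, areas and connectivity unchanged). So its area = 479.41 mm². Layer 8 is larger (479.41 vs 412.81 mm²).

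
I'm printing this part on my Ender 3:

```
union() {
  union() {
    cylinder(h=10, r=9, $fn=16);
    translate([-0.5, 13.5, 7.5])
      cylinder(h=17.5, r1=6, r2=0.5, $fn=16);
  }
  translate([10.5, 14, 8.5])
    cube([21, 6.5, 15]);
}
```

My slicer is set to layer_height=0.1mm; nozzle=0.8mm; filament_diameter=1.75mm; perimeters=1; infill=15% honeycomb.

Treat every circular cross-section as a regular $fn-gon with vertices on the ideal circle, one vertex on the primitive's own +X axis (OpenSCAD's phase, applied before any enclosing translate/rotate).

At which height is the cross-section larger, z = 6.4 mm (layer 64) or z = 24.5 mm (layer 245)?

Layer 64 (z = 6.4): the cylinder: section is a regular 16-gon, circumradius r=9 (area = (16/2)·9.000²·sin(360°/16) = 247.98 mm²); the cone at (-0.5, 13.5) is not intersected at this z (z outside [7.5, 25]); Taking the union: only the r=9 cylinder is present, so the union is just that shape — area = 247.98 mm²; the cube at (10.5, 14) is absent (z outside [8.5, 23.5]); Taking the union: only the result so far is present, so the union is just that shape — area = 247.98 mm². So its area = 247.98 mm². Layer 245 (z = 24.5): the cylinder is not intersected at this z (z outside [0, 10]); the cone at (-0.5, 13.5) (r1=6→r2=0.5) has section circumradius 0.657 here — a regular 16-gon (area = (16/2)·0.657²·sin(360°/16) = 1.32 mm²); Taking the union: only the cone at (-0.5, 13.5) is present, so the union is just that shape — area = 1.32 mm²; the cube at (10.5, 14) is not intersected at this z (z outside [8.5, 23.5]); Combining (union): only the result so far is present, so the union is just that shape — area = 1.32 mm². So its area = 1.32 mm². Layer 64 is larger (247.98 vs 1.32 mm²).

layer 64 (z = 6.4 mm)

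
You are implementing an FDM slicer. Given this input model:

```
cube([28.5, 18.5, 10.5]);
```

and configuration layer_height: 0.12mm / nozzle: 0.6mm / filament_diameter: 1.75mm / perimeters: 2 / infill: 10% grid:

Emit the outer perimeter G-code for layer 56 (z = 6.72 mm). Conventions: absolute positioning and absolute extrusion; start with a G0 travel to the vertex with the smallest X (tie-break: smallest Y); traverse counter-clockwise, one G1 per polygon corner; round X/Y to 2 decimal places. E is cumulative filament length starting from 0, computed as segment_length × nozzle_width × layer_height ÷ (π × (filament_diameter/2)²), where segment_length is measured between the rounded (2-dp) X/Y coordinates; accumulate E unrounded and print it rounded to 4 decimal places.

G0 X0.00 Y0.00 Z6.72
G1 X28.50 Y0.00 E0.8531
G1 X28.50 Y18.50 E1.4069
G1 X0.00 Y18.50 E2.2600
G1 X0.00 Y0.00 E2.8138

At z = 6.72 mm: the 28.5×18.5 cube contributes its full rectangle. The outline is a single polygon with 4 vertices. Extrusion per mm of travel: 0.6 × 0.12 / (π × 0.875²) = 0.029934. Accumulating E over each segment gives final E = 2.8138.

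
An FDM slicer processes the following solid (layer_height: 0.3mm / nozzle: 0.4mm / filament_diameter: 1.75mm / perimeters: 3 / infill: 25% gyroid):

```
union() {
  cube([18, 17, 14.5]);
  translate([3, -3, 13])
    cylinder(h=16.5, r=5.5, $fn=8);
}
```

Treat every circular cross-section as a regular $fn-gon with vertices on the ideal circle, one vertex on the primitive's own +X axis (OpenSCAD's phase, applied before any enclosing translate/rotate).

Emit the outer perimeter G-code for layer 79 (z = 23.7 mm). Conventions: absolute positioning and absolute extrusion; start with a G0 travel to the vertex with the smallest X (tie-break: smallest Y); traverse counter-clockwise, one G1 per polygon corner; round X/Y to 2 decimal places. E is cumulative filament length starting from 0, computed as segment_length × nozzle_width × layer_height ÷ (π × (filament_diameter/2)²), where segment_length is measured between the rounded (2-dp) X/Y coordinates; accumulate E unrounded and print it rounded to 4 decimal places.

G0 X-2.50 Y-3.00 Z23.70
G1 X-0.89 Y-6.89 E0.2100
G1 X3.00 Y-8.50 E0.4201
G1 X6.89 Y-6.89 E0.6301
G1 X8.50 Y-3.00 E0.8402
G1 X6.89 Y0.89 E1.0502
G1 X3.00 Y2.50 E1.2602
G1 X-0.89 Y0.89 E1.4703
G1 X-2.50 Y-3.00 E1.6803

At z = 23.7 mm: the cube is not intersected at this z (z outside [0, 14.5]); the r=5.5 cylinder at (3, -3) gives a regular 8-gon of circumradius 5.5 (constant along its height); Merging all regions: only the r=5.5 cylinder at (3, -3) is present, so the union is just that shape — 1 connected region. The outline is a single polygon with 8 vertices. Extrusion per mm of travel: 0.4 × 0.3 / (π × 0.875²) = 0.049890. Accumulating E over each segment gives final E = 1.6803.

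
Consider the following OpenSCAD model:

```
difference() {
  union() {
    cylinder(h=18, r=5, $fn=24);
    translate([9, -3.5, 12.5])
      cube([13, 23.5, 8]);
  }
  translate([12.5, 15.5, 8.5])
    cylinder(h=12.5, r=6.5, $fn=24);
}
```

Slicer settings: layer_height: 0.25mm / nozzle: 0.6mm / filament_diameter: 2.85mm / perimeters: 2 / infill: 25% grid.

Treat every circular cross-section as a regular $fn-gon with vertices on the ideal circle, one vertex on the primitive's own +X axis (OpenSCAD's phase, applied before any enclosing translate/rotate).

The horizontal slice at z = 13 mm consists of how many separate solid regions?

At z = 13 mm: the cylinder: section is a regular 24-gon, circumradius r=5; the cube at (9, -3.5) is present — its section is the full 13×23.5 rectangle; Merging all regions: the 2 present regions are separate (no shared area or edge), so areas and boundary lengths simply add and each stays a separate island — 2 connected regions; the r=6.5 cylinder at (12.5, 15.5) contributes a regular 24-gon of circumradius 6.5; After the difference (first − rest): starting from that combined region, the r=6.5 cylinder at (12.5, 15.5) partially overlaps it — only the 96.54 mm² overlap (of its 131.22 mm²) is removed, clipping the outline — 2 connected regions. The result has 2 disconnected regions.

2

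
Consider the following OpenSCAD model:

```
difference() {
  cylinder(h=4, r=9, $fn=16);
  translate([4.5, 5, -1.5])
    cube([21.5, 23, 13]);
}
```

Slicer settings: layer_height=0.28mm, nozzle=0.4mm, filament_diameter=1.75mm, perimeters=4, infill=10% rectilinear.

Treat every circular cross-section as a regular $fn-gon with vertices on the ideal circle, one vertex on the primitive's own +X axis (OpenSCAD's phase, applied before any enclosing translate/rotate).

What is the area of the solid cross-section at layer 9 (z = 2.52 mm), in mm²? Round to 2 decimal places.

At z = 2.52 mm: the cylinder: section is a regular 16-gon, circumradius r=9 (area = (16/2)·9.000²·sin(360°/16) = 247.98 mm²); the cube at (4.5, 5) (footprint 21.5×23) is included at this height (area 494.50 mm²); Taking the first minus the rest: starting from the r=9 cylinder (247.98 mm²), the 21.5×23 cube at (4.5, 5) partially overlaps it — only the 4.32 mm² overlap (of its 494.50 mm²) is removed, clipping the outline — area = 243.65 mm². Overall, the cross-section is a single solid region. Net area = 243.65 mm².

243.65 mm²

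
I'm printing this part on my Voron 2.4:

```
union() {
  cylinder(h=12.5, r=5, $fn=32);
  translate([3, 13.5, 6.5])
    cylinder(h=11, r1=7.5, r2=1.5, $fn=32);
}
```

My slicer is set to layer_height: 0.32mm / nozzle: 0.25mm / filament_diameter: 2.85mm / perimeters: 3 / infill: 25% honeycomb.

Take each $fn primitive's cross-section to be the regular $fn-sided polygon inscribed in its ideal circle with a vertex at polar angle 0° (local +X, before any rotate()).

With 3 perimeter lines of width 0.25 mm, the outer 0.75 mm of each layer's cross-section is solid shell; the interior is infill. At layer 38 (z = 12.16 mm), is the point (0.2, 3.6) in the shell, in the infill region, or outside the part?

At z = 12.16 mm: the cylinder: section is a regular 32-gon, circumradius r=5; the cone at (3, 13.5) (r1=7.5→r2=1.5) has section circumradius 4.413 here — a regular 32-gon; Merging all regions: the 2 present regions are separate (no shared area or edge), so areas and boundary lengths simply add and each stays a separate island — 2 connected regions. Overall, the cross-section has 2 separate islands. The nearest boundary edge runs (0.00, 5.00)→(0.98, 4.90); distance from the point to it = 1.37 mm. (Shell/infill is judged within the island containing the point — the largest one.) The point is inside the cross-section and 1.37 mm from the nearest boundary — more than the 0.75 mm shell width (3 × 0.25), so it's in the infill interior.

infill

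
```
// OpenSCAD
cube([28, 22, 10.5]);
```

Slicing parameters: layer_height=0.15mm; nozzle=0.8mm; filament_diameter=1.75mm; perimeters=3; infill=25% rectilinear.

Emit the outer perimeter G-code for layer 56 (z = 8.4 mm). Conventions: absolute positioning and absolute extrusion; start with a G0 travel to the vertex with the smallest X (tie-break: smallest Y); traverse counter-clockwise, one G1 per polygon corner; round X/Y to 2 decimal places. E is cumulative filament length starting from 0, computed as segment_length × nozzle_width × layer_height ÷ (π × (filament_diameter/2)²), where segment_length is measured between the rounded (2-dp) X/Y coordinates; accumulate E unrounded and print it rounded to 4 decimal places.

At z = 8.4 mm: the cube is present — its section is the full 28×22 rectangle. The outline is a single polygon with 4 vertices. Extrusion per mm of travel: 0.8 × 0.15 / (π × 0.875²) = 0.049890. Accumulating E over each segment gives final E = 4.9890.

G0 X0.00 Y0.00 Z8.40
G1 X28.00 Y0.00 E1.3969
G1 X28.00 Y22.00 E2.4945
G1 X0.00 Y22.00 E3.8914
G1 X0.00 Y0.00 E4.9890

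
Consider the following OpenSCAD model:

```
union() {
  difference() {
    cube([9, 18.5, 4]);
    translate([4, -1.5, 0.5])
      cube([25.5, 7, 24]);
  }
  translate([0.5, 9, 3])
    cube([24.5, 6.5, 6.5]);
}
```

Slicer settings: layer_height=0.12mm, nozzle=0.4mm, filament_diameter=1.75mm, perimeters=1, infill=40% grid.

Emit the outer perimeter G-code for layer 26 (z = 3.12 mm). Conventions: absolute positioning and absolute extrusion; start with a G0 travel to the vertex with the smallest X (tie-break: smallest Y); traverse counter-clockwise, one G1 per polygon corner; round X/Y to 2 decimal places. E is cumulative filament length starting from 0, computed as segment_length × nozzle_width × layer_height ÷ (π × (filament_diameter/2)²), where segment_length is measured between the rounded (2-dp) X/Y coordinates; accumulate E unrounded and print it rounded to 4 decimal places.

At z = 3.12 mm: the 9×18.5 cube contributes its full rectangle; the cube at (4, -1.5) is present — its section is the full 25.5×7 rectangle; After the difference (first − rest): starting from the 9×18.5 cube, the 25.5×7 cube at (4, -1.5) partially overlaps it — only the 27.50 mm² overlap (of its 178.50 mm²) is removed, clipping the outline — 1 connected region; the 24.5×6.5 cube at (0.5, 9) contributes its full rectangle; Combining (union): the regions partially overlap (shared area 55.25 mm²), so overlapping operands fuse into one piece — 1 connected region. The outline is a single polygon with 10 vertices. Extrusion per mm of travel: 0.4 × 0.12 / (π × 0.875²) = 0.019956. Accumulating E over each segment gives final E = 1.7362.

G0 X0.00 Y0.00 Z3.12
G1 X4.00 Y0.00 E0.0798
G1 X4.00 Y5.50 E0.1896
G1 X9.00 Y5.50 E0.2894
G1 X9.00 Y9.00 E0.3592
G1 X25.00 Y9.00 E0.6785
G1 X25.00 Y15.50 E0.8082
G1 X9.00 Y15.50 E1.1275
G1 X9.00 Y18.50 E1.1874
G1 X0.00 Y18.50 E1.3670
G1 X0.00 Y0.00 E1.7362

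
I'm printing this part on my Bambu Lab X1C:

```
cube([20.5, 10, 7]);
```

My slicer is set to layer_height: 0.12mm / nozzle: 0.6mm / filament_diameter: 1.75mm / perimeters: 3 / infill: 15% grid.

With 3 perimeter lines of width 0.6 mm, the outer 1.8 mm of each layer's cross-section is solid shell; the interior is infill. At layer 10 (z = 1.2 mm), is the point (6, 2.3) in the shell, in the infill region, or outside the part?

infill

At z = 1.2 mm: the 20.5×10 cube contributes its full rectangle. Overall, the cross-section is a single solid region. The nearest boundary edge runs (0.00, 0.00)→(20.50, 0.00); distance from the point to it = 2.30 mm. The point is inside the cross-section and 2.30 mm from the nearest boundary — more than the 1.8 mm shell width (3 × 0.6), so it's in the infill interior.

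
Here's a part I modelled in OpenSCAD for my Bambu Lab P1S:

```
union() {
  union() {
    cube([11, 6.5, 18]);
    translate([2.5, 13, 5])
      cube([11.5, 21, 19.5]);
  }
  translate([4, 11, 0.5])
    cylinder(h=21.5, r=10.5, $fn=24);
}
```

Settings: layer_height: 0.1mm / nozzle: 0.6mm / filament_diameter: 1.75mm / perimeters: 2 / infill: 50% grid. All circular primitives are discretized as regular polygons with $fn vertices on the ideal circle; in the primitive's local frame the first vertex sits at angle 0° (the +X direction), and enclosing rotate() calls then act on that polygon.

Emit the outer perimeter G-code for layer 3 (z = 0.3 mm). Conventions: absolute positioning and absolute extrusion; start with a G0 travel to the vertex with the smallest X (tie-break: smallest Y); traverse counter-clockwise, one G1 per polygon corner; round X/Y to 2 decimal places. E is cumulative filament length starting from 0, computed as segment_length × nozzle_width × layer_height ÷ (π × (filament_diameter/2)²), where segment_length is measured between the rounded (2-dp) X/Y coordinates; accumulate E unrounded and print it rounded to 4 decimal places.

G0 X0.00 Y0.00 Z0.30
G1 X11.00 Y0.00 E0.2744
G1 X11.00 Y6.50 E0.4365
G1 X0.00 Y6.50 E0.7109
G1 X0.00 Y0.00 E0.8731

At z = 0.3 mm: the 11×6.5 cube contributes its full rectangle; the cube at (2.5, 13) does not reach this height (z outside [5, 24.5]); Merging all regions: only the 11×6.5 cube is present, so the union is just that shape — 1 connected region; the cylinder at (4, 11) is not intersected at this z (z outside [0.5, 22]); Merging all regions: only the result so far is present, so the union is just that shape — 1 connected region. The outline is a single polygon with 4 vertices. Extrusion per mm of travel: 0.6 × 0.1 / (π × 0.875²) = 0.024945. Accumulating E over each segment gives final E = 0.8731.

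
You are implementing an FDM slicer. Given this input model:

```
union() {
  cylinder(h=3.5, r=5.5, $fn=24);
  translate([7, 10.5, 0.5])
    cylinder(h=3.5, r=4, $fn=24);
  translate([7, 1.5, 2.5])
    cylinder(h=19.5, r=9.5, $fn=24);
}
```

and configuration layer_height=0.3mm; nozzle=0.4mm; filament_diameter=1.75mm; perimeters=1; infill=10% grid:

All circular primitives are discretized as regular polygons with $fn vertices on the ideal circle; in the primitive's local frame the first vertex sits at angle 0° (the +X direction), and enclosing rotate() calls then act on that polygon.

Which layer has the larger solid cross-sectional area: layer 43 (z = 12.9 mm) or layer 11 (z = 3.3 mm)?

Layer 43 (z = 12.9): the cylinder is absent (z outside [0, 3.5]); the cylinder at (7, 10.5) does not reach this height (z outside [0.5, 4]); the cylinder at (7, 1.5): section is a regular 24-gon, circumradius r=9.5 (area = (24/2)·9.500²·sin(360°/24) = 280.30 mm²); Combining (union): only the r=9.5 cylinder at (7, 1.5) is present, so the union is just that shape — area = 280.30 mm². So its area = 280.30 mm². Layer 11 (z = 3.3): the r=5.5 cylinder contributes a regular 24-gon of circumradius 5.5 (area = (24/2)·5.500²·sin(360°/24) = 93.95 mm²); the cylinder at (7, 10.5): section is a regular 24-gon, circumradius r=4 (area = (24/2)·4.000²·sin(360°/24) = 49.69 mm²); the r=9.5 cylinder at (7, 1.5) gives a regular 24-gon of circumradius 9.5 (constant along its height) (area = (24/2)·9.500²·sin(360°/24) = 280.30 mm²); Taking the union: the regions partially overlap — summed areas 423.95 mm² minus the doubly-counted overlap 91.98 mm² gives 331.96 mm² — area = 331.96 mm². So its area = 331.96 mm². Layer 11 is larger (331.96 vs 280.30 mm²).

layer 11 (z = 3.3 mm)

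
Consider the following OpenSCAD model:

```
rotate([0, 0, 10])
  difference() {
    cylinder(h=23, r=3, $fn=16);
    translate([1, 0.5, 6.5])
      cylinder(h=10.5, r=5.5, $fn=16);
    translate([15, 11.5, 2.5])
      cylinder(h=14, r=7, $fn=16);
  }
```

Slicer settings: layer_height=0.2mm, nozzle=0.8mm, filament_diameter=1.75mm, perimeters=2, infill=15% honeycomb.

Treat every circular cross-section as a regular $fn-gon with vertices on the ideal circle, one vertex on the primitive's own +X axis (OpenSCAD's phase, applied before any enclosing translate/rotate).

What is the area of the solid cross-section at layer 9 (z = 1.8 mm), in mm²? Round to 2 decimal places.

27.55 mm²

At z = 1.8 mm: the cylinder: section is a regular 16-gon, circumradius r=3 (area = (16/2)·3.000²·sin(360°/16) = 27.55 mm²); the cylinder at (1, 0.5) does not reach this height (z outside [6.5, 17]); the cylinder at (15, 11.5) is not intersected at this z (z outside [2.5, 16.5]); Subtracting the remaining from the first: none of the subtracted shapes is present at this height, so the r=3 cylinder is unchanged — area = 27.55 mm²; (rotated 10° about Z; rotation is an isometry so areas/perimeters/island counts are preserved). Overall, the cross-section is a single solid region. Net area = 27.55 mm².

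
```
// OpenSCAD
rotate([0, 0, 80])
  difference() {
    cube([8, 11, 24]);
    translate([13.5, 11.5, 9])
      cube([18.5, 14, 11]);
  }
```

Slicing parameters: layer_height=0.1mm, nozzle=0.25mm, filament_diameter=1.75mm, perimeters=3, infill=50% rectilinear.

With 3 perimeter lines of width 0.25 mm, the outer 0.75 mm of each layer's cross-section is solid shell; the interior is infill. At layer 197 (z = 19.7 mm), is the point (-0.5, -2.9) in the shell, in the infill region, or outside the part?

outside

At z = 19.7 mm: the 8×11 cube contributes its full rectangle; the cube at (13.5, 11.5) (footprint 18.5×14) is included at this height; Subtracting the remaining from the first: starting from the 8×11 cube, the 18.5×14 cube at (13.5, 11.5) misses the remaining region (no effect) — 1 connected region; (rotated 80° about Z; rotation is an isometry so areas/perimeters/island counts are preserved). Overall, the cross-section is a single solid region. Undo the 80° rotation: the query point maps to (-2.943, -0.011) in the un-rotated model frame. The nearest boundary edge runs (8.00, 0.00)→(0.00, 0.00); distance from the point to it = 2.94 mm. The point is not inside any of the regions above, so it lies outside the cross-section (2.94 mm from the nearest boundary).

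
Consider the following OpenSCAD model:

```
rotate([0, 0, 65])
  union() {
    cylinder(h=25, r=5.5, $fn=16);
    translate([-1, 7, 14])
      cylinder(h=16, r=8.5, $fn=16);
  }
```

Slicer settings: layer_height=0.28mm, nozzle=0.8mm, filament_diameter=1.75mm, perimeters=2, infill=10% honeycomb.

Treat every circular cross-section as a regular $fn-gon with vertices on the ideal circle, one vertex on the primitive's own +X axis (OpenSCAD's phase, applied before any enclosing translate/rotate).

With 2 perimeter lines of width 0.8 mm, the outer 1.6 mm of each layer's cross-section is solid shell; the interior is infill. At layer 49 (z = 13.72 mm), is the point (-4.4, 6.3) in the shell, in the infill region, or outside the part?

At z = 13.72 mm: the cylinder: section is a regular 16-gon, circumradius r=5.5; the cylinder at (-1, 7) does not reach this height (z outside [14, 30]); Combining (union): only the r=5.5 cylinder is present, so the union is just that shape — 1 connected region; (rotated 65° about Z; rotation is an isometry so areas/perimeters/island counts are preserved). Overall, the cross-section is a single solid region. Undo the 65° rotation: the query point maps to (3.850, 6.650) in the un-rotated model frame. The nearest boundary edge runs (3.89, 3.89)→(2.10, 5.08); distance from the point to it = 2.27 mm. The point is not inside any of the regions above, so it lies outside the cross-section (2.27 mm from the nearest boundary).

outside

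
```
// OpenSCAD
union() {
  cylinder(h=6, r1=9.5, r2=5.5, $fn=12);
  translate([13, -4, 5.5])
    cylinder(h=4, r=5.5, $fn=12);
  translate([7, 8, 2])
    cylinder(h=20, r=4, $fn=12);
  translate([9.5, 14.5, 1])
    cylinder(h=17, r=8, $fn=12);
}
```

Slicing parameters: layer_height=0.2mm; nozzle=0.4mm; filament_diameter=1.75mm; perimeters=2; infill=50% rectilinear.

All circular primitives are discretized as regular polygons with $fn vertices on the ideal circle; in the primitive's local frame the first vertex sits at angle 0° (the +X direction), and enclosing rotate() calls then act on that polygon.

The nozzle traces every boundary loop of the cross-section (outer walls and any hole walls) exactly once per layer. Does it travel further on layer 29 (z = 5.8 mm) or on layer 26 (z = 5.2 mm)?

Layer 29 (z = 5.8): the cone: at t=0.967 of its height the radius interpolates to r₁+(r₂−r₁)t = 5.633, giving a regular 12-gon of that circumradius (perimeter = 2·12·5.633·sin(180°/12) = 34.99 mm); the r=5.5 cylinder at (13, -4) contributes a regular 12-gon of circumradius 5.5 (perimeter = 2·12·5.500·sin(180°/12) = 34.16 mm); the cylinder at (7, 8): section is a regular 12-gon, circumradius r=4 (perimeter = 2·12·4.000·sin(180°/12) = 24.85 mm); the r=8 cylinder at (9.5, 14.5) gives a regular 12-gon of circumradius 8 (constant along its height) (perimeter = 2·12·8.000·sin(180°/12) = 49.69 mm); Combining (union): the regions partially overlap (shared area 28.03 mm²), so the edge portions inside another operand are dropped and the merged outline is re-measured after clipping — boundary = 123.46 mm. So its perimeter = 123.46 mm. Layer 26 (z = 5.2): the cone: at t=0.867 of its height the radius interpolates to r₁+(r₂−r₁)t = 6.033, giving a regular 12-gon of that circumradius (perimeter = 2·12·6.033·sin(180°/12) = 37.48 mm); the cylinder at (13, -4) is absent (z outside [5.5, 9.5]); the r=4 cylinder at (7, 8) gives a regular 12-gon of circumradius 4 (constant along its height) (perimeter = 2·12·4.000·sin(180°/12) = 24.85 mm); the r=8 cylinder at (9.5, 14.5) contributes a regular 12-gon of circumradius 8 (perimeter = 2·12·8.000·sin(180°/12) = 49.69 mm); Combining (union): the regions partially overlap (shared area 28.03 mm²), so the edge portions inside another operand are dropped and the merged outline is re-measured after clipping — boundary = 91.78 mm. So its perimeter = 91.78 mm. Layer 29 is larger (123.46 vs 91.78 mm).

layer 29 (z = 5.8 mm)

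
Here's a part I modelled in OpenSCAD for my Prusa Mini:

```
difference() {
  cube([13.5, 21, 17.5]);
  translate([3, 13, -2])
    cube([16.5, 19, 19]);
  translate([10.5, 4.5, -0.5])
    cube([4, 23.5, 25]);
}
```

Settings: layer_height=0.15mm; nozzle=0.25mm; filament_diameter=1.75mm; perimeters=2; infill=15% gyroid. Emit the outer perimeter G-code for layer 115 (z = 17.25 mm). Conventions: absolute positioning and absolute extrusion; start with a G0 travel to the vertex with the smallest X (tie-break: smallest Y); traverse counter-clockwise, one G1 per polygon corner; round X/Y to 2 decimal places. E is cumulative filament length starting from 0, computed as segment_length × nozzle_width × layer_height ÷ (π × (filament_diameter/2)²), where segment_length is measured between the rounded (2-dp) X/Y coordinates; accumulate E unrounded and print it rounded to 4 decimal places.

G0 X0.00 Y0.00 Z17.25
G1 X13.50 Y0.00 E0.2105
G1 X13.50 Y4.50 E0.2806
G1 X10.50 Y4.50 E0.3274
G1 X10.50 Y21.00 E0.5847
G1 X0.00 Y21.00 E0.7484
G1 X0.00 Y0.00 E1.0758

At z = 17.25 mm: the 13.5×21 cube contributes its full rectangle; the cube at (3, 13) is absent (z outside [-2, 17]); the cube at (10.5, 4.5) (footprint 4×23.5) is included at this height; After the difference (first − rest): starting from the 13.5×21 cube, the 4×23.5 cube at (10.5, 4.5) partially overlaps it — only the 49.50 mm² overlap (of its 94.00 mm²) is removed, clipping the outline — 1 connected region. The outline is a single polygon with 6 vertices. Extrusion per mm of travel: 0.25 × 0.15 / (π × 0.875²) = 0.015591. Accumulating E over each segment gives final E = 1.0758.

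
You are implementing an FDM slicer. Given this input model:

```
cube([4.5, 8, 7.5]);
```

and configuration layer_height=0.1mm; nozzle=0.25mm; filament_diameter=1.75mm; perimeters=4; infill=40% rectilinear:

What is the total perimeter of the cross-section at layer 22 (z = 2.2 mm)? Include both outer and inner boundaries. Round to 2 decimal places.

25.00 mm

At z = 2.2 mm: the cube (footprint 4.5×8) is included at this height (perimeter 25.00 mm). Overall, the cross-section is a single solid region. Total boundary length (outer) = 25.00 mm.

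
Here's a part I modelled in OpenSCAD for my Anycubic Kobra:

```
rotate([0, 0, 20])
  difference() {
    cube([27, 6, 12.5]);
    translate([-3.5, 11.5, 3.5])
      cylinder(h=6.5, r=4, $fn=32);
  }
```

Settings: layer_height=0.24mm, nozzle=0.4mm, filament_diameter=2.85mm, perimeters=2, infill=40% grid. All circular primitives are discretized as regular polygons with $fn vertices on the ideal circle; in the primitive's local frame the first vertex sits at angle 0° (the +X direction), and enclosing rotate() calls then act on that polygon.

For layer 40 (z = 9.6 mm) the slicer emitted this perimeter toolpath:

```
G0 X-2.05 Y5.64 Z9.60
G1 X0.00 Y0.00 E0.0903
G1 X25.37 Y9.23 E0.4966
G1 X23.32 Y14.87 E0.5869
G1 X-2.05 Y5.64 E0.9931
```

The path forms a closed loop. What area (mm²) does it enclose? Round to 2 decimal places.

162.01 mm²

Apply the shoelace formula to the sequence of (X, Y) vertices; enclosed area = 162.01 mm².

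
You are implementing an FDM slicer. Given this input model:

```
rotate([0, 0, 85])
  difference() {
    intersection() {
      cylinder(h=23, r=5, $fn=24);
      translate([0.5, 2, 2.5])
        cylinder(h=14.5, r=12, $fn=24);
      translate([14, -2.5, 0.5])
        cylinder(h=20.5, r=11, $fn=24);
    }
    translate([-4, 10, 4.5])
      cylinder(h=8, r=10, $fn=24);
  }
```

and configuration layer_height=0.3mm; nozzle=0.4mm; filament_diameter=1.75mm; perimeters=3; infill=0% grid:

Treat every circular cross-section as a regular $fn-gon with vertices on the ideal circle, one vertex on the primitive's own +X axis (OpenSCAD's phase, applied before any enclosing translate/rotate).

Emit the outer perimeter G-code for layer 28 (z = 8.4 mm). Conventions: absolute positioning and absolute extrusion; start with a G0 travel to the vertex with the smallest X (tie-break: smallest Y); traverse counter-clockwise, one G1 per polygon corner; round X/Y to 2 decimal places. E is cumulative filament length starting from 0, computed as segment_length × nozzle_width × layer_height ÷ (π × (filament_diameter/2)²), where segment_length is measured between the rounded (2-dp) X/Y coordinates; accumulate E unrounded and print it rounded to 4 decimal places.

G0 X-2.17 Y4.50 Z8.40
G1 X-0.05 Y3.39 E0.1194
G1 X2.75 Y2.77 E0.2625
G1 X4.08 Y2.83 E0.3289
G1 X3.83 Y3.21 E0.3516
G1 X2.87 Y4.10 E0.4169
G1 X1.71 Y4.70 E0.4820
G1 X0.44 Y4.98 E0.5469
G1 X-0.87 Y4.92 E0.6124
G1 X-2.11 Y4.53 E0.6772
G1 X-2.17 Y4.50 E0.6806

At z = 8.4 mm: the cylinder: section is a regular 24-gon, circumradius r=5; the cylinder at (0.5, 2): section is a regular 24-gon, circumradius r=12; the cylinder at (14, -2.5): section is a regular 24-gon, circumradius r=11; Taking the intersection: the r=5 cylinder lies inside the r=12 cylinder at (0.5, 2), so it is kept whole; the r=11 cylinder at (14, -2.5) partially overlaps the running intersection; clipping to the common part keeps 7.42 mm² — 1 connected region; the r=10 cylinder at (-4, 10) gives a regular 24-gon of circumradius 10 (constant along its height); Taking the first minus the rest: starting from the result so far, the r=10 cylinder at (-4, 10) misses the remaining region (no effect) — 1 connected region; (rotated 85° about Z; rotation is an isometry so areas/perimeters/island counts are preserved). The outline is a single polygon with 10 vertices. Extrusion per mm of travel: 0.4 × 0.3 / (π × 0.875²) = 0.049890. Accumulating E over each segment gives final E = 0.6806.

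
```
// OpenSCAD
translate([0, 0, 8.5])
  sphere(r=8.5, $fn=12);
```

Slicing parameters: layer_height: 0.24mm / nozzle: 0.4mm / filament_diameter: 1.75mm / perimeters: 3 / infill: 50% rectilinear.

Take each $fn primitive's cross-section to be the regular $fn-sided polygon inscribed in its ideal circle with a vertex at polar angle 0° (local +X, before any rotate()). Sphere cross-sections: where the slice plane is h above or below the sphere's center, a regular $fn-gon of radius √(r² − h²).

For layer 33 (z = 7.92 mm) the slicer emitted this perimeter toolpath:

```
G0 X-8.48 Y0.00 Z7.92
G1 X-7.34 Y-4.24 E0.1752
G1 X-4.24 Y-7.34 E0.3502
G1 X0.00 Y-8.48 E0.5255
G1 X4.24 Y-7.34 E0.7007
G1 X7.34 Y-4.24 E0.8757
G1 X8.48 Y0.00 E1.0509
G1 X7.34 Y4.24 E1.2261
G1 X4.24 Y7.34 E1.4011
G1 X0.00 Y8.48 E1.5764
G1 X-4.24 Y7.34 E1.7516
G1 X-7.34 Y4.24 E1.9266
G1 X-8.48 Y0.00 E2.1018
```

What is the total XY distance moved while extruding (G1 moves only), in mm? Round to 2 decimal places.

Sum the Euclidean lengths of each G1 segment: total = 52.66 mm.

52.66 mm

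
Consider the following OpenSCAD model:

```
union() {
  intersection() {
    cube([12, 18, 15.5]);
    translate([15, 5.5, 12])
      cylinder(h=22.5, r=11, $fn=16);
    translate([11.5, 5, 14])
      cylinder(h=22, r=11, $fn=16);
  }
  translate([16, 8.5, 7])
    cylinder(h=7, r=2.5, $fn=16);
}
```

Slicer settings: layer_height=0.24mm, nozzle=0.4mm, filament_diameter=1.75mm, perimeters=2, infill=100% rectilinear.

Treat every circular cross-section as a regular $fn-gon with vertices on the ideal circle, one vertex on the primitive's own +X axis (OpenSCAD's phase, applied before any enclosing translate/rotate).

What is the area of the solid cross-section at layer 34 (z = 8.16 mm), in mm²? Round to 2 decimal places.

At z = 8.16 mm: the cube (footprint 12×18) is included at this height (area 216.00 mm²); the cylinder at (15, 5.5) does not reach this height (z outside [12, 34.5]); the cylinder at (11.5, 5) is not intersected at this z (z outside [14, 36]); Keeping only the common overlap: at least one operand is absent at this height, so nothing remains; the r=2.5 cylinder at (16, 8.5) contributes a regular 16-gon of circumradius 2.5 (area = (16/2)·2.500²·sin(360°/16) = 19.13 mm²); Combining (union): only the r=2.5 cylinder at (16, 8.5) is present, so the union is just that shape — area = 19.13 mm². Overall, the cross-section is a single solid region. Net area = 19.13 mm².

19.13 mm²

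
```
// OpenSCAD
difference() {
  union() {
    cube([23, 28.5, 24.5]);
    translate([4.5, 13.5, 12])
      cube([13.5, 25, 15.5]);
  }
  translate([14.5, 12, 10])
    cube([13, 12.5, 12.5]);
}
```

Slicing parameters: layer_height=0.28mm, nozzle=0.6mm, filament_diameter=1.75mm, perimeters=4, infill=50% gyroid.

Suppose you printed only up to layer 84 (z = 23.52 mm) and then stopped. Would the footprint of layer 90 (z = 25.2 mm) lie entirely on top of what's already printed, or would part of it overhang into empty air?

Compare the two slices. At z = 23.52: the cube is present — its section is the full 23×28.5 rectangle (area 655.50 mm²); the 13.5×25 cube at (4.5, 13.5) contributes its full rectangle (area 337.50 mm²); Merging all regions: the regions partially overlap — summed areas 993.00 mm² minus the doubly-counted overlap 202.50 mm² gives 790.50 mm² — area = 790.50 mm²; the cube at (14.5, 12) does not reach this height (z outside [10, 22.5]); Taking the first minus the rest: none of the subtracted shapes is present at this height, so that combined region is unchanged — area = 790.50 mm². At z = 25.2: the cube is not intersected at this z (z outside [0, 24.5]); the cube at (4.5, 13.5) (footprint 13.5×25) is included at this height (area 337.50 mm²); Merging all regions: only the 13.5×25 cube at (4.5, 13.5) is present, so the union is just that shape — area = 337.50 mm²; the cube at (14.5, 12) is absent (z outside [10, 22.5]); After the difference (first − rest): none of the subtracted shapes is present at this height, so that combined region is unchanged — area = 337.50 mm². Checking containment: the cross-section at z = 25.2 is a subset of the cross-section at z = 23.52.

entirely on top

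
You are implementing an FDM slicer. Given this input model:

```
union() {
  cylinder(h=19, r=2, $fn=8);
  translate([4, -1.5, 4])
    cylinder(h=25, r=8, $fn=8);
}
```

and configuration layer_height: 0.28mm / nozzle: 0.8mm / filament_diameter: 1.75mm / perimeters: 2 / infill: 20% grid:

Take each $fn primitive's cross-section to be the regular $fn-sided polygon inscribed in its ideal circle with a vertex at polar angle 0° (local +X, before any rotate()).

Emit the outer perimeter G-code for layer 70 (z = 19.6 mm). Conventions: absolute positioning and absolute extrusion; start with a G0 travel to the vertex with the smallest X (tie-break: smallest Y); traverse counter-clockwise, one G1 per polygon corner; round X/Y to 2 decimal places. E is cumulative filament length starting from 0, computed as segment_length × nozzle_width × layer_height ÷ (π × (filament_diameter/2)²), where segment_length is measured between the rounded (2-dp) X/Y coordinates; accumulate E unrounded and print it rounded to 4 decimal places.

At z = 19.6 mm: the cylinder is not intersected at this z (z outside [0, 19]); the r=8 cylinder at (4, -1.5) gives a regular 8-gon of circumradius 8 (constant along its height); Combining (union): only the r=8 cylinder at (4, -1.5) is present, so the union is just that shape — 1 connected region. The outline is a single polygon with 8 vertices. Extrusion per mm of travel: 0.8 × 0.28 / (π × 0.875²) = 0.093128. Accumulating E over each segment gives final E = 4.5630.

G0 X-4.00 Y-1.50 Z19.60
G1 X-1.66 Y-7.16 E0.5704
G1 X4.00 Y-9.50 E1.1408
G1 X9.66 Y-7.16 E1.7111
G1 X12.00 Y-1.50 E2.2815
G1 X9.66 Y4.16 E2.8519
G1 X4.00 Y6.50 E3.4223
G1 X-1.66 Y4.16 E3.9926
G1 X-4.00 Y-1.50 E4.5630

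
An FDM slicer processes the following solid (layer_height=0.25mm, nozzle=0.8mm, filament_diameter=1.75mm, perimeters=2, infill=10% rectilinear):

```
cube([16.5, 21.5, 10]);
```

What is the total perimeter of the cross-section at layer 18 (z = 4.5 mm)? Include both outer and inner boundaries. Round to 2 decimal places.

76.00 mm

At z = 4.5 mm: the cube (footprint 16.5×21.5) is included at this height (perimeter 76.00 mm). Overall, the cross-section is a single solid region. Total boundary length (outer) = 76.00 mm.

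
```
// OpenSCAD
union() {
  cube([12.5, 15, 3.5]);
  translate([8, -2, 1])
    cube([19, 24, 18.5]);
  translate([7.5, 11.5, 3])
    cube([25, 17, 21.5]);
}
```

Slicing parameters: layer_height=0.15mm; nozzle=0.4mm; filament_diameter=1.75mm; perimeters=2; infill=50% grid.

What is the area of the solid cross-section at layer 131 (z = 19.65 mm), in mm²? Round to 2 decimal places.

425.00 mm²

At z = 19.65 mm: the cube is not intersected at this z (z outside [0, 3.5]); the cube at (8, -2) is absent (z outside [1, 19.5]); the cube at (7.5, 11.5) is present — its section is the full 25×17 rectangle (area 425.00 mm²); Taking the union: only the 25×17 cube at (7.5, 11.5) is present, so the union is just that shape — area = 425.00 mm². Overall, the cross-section is a single solid region. Net area = 425.00 mm².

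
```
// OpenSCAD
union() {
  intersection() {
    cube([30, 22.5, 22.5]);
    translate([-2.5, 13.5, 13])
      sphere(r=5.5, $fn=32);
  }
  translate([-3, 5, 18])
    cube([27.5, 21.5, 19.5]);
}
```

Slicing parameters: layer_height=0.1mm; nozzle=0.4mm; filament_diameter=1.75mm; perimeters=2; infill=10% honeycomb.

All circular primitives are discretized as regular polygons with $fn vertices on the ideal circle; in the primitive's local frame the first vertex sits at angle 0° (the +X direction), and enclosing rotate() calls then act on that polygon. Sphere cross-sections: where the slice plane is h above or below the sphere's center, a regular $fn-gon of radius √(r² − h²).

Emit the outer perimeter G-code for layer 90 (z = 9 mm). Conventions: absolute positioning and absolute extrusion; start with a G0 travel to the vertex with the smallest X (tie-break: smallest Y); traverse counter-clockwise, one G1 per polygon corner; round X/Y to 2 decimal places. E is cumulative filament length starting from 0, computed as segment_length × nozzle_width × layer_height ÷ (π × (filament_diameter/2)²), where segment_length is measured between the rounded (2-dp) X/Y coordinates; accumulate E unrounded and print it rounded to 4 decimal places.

At z = 9 mm: the cube (footprint 30×22.5) is included at this height; the sphere at (-2.5, 13.5): section is a regular 32-gon, circumradius = √(r²−h²) = √(5.5²−4²) = 3.775; Keeping only the common overlap: the r=5.5 sphere at (-2.5, 13.5) partially overlaps the 30×22.5 cube; clipping to the common part keeps 4.92 mm² — 1 connected region; the cube at (-3, 5) is absent (z outside [18, 37.5]); Taking the union: only the result so far is present, so the union is just that shape — 1 connected region. The outline is a single polygon with 11 vertices. Extrusion per mm of travel: 0.4 × 0.1 / (π × 0.875²) = 0.016630. Accumulating E over each segment gives final E = 0.1992.

G0 X0.00 Y10.69 Z9.00
G1 X0.17 Y10.83 E0.0037
G1 X0.64 Y11.40 E0.0159
G1 X0.99 Y12.06 E0.0284
G1 X1.20 Y12.76 E0.0405
G1 X1.27 Y13.50 E0.0529
G1 X1.20 Y14.24 E0.0652
G1 X0.99 Y14.94 E0.0774
G1 X0.64 Y15.60 E0.0898
G1 X0.17 Y16.17 E0.1021
G1 X0.00 Y16.31 E0.1058
G1 X0.00 Y10.69 E0.1992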